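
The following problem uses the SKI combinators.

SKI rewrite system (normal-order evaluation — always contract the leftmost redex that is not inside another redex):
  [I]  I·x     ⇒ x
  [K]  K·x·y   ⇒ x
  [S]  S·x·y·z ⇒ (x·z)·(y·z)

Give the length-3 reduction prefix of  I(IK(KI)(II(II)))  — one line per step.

Answer: after 3 steps: KI

Working:
  start: I(IK(KI)(II(II)))
  →1  IK(KI)(II(II))
  →2  K(KI)(II(II))
  →3  KI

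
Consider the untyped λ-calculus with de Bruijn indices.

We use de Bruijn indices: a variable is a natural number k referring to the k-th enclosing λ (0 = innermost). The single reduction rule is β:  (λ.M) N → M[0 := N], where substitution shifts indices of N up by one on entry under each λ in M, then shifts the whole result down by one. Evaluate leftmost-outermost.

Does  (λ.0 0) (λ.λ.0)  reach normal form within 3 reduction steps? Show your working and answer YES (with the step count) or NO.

Answer: YES — reaches normal form λ.0 in 2 ≤ 3 steps

Reduction:
  start: (λ.0 0) (λ.λ.0)
  →1  (λ.λ.0) (λ.λ.0)
  →2  λ.0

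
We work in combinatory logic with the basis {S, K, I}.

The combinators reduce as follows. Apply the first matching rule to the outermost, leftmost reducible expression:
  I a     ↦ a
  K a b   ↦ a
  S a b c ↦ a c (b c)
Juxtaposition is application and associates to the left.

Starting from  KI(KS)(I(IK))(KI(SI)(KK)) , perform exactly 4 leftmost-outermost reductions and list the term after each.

  start: KI(KS)(I(IK))(KI(SI)(KK))
  [1] I(I(IK))(KI(SI)(KK))
  [2] I(IK)(KI(SI)(KK))
  [3] IK(KI(SI)(KK))
  [4] K(KI(SI)(KK))

Answer: after 4 steps: K(KI(SI)(KK))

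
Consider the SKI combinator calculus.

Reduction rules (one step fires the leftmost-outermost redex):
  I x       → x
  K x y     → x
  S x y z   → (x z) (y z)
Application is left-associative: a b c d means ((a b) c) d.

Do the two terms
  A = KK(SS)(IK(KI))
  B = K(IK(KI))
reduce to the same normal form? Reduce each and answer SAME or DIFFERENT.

Term A:
  start: KK(SS)(IK(KI))
  [1] K(IK(KI))
  [2] K(K(KI))

Term B:
  start: K(IK(KI))
  [1] K(K(KI))

Answer: SAME — A ⇓ K(K(KI)), B ⇓ K(K(KI))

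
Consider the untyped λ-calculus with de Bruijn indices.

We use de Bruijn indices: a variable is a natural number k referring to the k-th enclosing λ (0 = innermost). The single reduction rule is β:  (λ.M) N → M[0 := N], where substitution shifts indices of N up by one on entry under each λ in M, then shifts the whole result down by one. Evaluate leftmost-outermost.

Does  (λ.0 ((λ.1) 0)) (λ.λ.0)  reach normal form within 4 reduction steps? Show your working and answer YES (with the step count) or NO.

  start: (λ.0 ((λ.1) 0)) (λ.λ.0)
  [1] (λ.λ.0) ((λ.λ.λ.0) (λ.λ.0))
  [2] λ.0

Answer: YES — reaches normal form λ.0 in 2 ≤ 4 steps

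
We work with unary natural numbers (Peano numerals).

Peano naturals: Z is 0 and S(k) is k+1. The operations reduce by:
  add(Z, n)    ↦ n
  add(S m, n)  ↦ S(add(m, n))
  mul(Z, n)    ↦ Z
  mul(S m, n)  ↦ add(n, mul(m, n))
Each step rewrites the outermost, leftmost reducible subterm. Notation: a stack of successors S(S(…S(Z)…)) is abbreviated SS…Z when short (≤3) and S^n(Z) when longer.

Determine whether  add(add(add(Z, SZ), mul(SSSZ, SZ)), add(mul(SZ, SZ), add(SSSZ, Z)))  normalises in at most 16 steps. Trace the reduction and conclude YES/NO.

Answer: NO — after 16 steps the term is S(S(S(S(add(mul(Z, SZ), add(mul(SZ, SZ), add(SSSZ, Z))))))), not yet normal

Working:
  start: add(add(add(Z, SZ), mul(SSSZ, SZ)), add(mul(SZ, SZ), add(SSSZ, Z)))
  step 1: add(add(SZ, mul(SSSZ, SZ)), add(mul(SZ, SZ), add(SSSZ, Z)))
  step 2: add(S(add(Z, mul(SSSZ, SZ))), add(mul(SZ, SZ), add(SSSZ, Z)))
  step 3: S(add(add(Z, mul(SSSZ, SZ)), add(mul(SZ, SZ), add(SSSZ, Z))))
  step 4: S(add(mul(SSSZ, SZ), add(mul(SZ, SZ), add(SSSZ, Z))))
  step 5: S(add(add(SZ, mul(SSZ, SZ)), add(mul(SZ, SZ), add(SSSZ, Z))))
  step 6: S(add(S(add(Z, mul(SSZ, SZ))), add(mul(SZ, SZ), add(SSSZ, Z))))
  step 7: S(S(add(add(Z, mul(SSZ, SZ)), add(mul(SZ, SZ), add(SSSZ, Z)))))
  step 8: S(S(add(mul(SSZ, SZ), add(mul(SZ, SZ), add(SSSZ, Z)))))
  step 9: S(S(add(add(SZ, mul(SZ, SZ)), add(mul(SZ, SZ), add(SSSZ, Z)))))
  step 10: S(S(add(S(add(Z, mul(SZ, SZ))), add(mul(SZ, SZ), add(SSSZ, Z)))))
  step 11: S(S(S(add(add(Z, mul(SZ, SZ)), add(mul(SZ, SZ), add(SSSZ, Z))))))
  step 12: S(S(S(add(mul(SZ, SZ), add(mul(SZ, SZ), add(SSSZ, Z))))))
  step 13: S(S(S(add(add(SZ, mul(Z, SZ)), add(mul(SZ, SZ), add(SSSZ, Z))))))
  step 14: S(S(S(add(S(add(Z, mul(Z, SZ))), add(mul(SZ, SZ), add(SSSZ, Z))))))
  step 15: S(S(S(S(add(add(Z, mul(Z, SZ)), add(mul(SZ, SZ), add(SSSZ, Z)))))))
  step 16: S(S(S(S(add(mul(Z, SZ), add(mul(SZ, SZ), add(SSSZ, Z)))))))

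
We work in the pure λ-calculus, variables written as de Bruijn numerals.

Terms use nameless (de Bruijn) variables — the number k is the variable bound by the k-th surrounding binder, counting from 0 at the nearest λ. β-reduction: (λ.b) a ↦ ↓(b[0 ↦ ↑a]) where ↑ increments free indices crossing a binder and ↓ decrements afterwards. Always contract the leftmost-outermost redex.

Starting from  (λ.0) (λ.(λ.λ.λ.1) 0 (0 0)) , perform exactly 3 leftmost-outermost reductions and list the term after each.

Answer: after 3 steps: λ.λ.1 1

Working:
  start: (λ.0) (λ.(λ.λ.λ.1) 0 (0 0))
  step 1: λ.(λ.λ.λ.1) 0 (0 0)
  step 2: λ.(λ.λ.1) (0 0)
  step 3: λ.λ.1 1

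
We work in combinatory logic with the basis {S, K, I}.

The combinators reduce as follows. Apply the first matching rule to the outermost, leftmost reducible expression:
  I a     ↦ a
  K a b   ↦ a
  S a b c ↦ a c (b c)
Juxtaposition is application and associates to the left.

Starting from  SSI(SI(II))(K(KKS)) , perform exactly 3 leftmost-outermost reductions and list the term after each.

Answer: after 3 steps: I(K(KKS))(II(K(KKS)))(I(SI(II))(K(KKS)))

Reduction:
  start: SSI(SI(II))(K(KKS))
  step 1: S(SI(II))(I(SI(II)))(K(KKS))
  step 2: SI(II)(K(KKS))(I(SI(II))(K(KKS)))
  step 3: I(K(KKS))(II(K(KKS)))(I(SI(II))(K(KKS)))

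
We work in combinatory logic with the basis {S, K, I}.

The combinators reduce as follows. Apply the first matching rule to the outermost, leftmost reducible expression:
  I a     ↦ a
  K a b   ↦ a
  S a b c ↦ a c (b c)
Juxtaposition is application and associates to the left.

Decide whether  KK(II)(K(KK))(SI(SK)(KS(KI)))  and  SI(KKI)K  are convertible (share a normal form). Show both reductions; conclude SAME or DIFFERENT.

Answer: SAME — A ⇓ K(KK), B ⇓ K(KK)

Working:
Term A:
  start: KK(II)(K(KK))(SI(SK)(KS(KI)))
  [1] K(K(KK))(SI(SK)(KS(KI)))
  [2] K(KK)

Term B:
  start: SI(KKI)K
  [1] IK(KKIK)
  [2] K(KKIK)
  [3] K(KK)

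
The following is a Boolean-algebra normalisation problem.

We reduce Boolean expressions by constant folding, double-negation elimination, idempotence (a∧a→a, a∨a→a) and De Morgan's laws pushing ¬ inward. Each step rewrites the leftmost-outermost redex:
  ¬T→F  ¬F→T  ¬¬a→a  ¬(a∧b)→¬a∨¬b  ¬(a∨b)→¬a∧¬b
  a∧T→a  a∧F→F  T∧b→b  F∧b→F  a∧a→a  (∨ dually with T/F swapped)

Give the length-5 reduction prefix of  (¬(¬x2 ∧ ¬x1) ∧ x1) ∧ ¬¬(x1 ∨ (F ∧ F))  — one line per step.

  start: (¬(¬x2 ∧ ¬x1) ∧ x1) ∧ ¬¬(x1 ∨ (F ∧ F))
  [1] ((¬¬x2 ∨ ¬¬x1) ∧ x1) ∧ ¬¬(x1 ∨ (F ∧ F))
  [2] ((x2 ∨ ¬¬x1) ∧ x1) ∧ ¬¬(x1 ∨ (F ∧ F))
  [3] ((x2 ∨ x1) ∧ x1) ∧ ¬¬(x1 ∨ (F ∧ F))
  [4] ((x2 ∨ x1) ∧ x1) ∧ (x1 ∨ (F ∧ F))
  [5] ((x2 ∨ x1) ∧ x1) ∧ (x1 ∨ F)

Answer: after 5 steps: ((x2 ∨ x1) ∧ x1) ∧ (x1 ∨ F)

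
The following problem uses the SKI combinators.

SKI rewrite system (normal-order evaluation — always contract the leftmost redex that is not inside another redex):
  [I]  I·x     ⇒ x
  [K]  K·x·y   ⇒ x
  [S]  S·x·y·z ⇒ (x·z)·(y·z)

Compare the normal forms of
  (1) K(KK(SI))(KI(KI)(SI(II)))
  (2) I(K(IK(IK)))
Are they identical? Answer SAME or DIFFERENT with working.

Answer: DIFFERENT — A ⇓ K, B ⇓ K(KK)

Derivation:
Term A:
  start: K(KK(SI))(KI(KI)(SI(II)))
  →1  KK(SI)
  →2  K

Term B:
  start: I(K(IK(IK)))
  →1  K(IK(IK))
  →2  K(K(IK))
  →3  K(KK)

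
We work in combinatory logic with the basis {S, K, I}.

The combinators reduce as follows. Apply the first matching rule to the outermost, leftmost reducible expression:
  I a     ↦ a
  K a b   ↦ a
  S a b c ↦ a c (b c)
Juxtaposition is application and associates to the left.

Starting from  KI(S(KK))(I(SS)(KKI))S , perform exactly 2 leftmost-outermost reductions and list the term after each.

  start: KI(S(KK))(I(SS)(KKI))S
  [1] I(I(SS)(KKI))S
  [2] I(SS)(KKI)S

Answer: after 2 steps: I(SS)(KKI)S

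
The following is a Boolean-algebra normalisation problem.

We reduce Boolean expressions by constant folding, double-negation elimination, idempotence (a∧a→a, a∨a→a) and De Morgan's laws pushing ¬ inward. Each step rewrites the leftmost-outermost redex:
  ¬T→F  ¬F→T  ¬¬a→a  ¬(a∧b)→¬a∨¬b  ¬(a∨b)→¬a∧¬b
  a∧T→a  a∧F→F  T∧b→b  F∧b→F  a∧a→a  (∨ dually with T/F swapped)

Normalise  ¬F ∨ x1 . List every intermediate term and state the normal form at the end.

Answer: normal form = T  (in 2 steps)

Derivation:
  start: ¬F ∨ x1
  step 1: T ∨ x1
  step 2: T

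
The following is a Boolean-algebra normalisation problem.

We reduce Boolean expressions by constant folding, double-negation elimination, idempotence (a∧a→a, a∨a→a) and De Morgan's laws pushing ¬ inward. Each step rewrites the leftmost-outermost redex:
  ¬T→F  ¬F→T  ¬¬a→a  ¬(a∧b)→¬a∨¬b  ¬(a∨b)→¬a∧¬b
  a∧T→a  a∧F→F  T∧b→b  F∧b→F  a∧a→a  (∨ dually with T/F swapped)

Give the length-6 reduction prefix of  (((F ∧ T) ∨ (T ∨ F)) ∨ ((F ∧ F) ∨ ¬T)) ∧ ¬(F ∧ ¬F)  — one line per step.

  start: (((F ∧ T) ∨ (T ∨ F)) ∨ ((F ∧ F) ∨ ¬T)) ∧ ¬(F ∧ ¬F)
  →1  ((F ∨ (T ∨ F)) ∨ ((F ∧ F) ∨ ¬T)) ∧ ¬(F ∧ ¬F)
  →2  ((T ∨ F) ∨ ((F ∧ F) ∨ ¬T)) ∧ ¬(F ∧ ¬F)
  →3  (T ∨ ((F ∧ F) ∨ ¬T)) ∧ ¬(F ∧ ¬F)
  →4  T ∧ ¬(F ∧ ¬F)
  →5  ¬(F ∧ ¬F)
  →6  ¬F ∨ ¬¬F

Answer: after 6 steps: ¬F ∨ ¬¬F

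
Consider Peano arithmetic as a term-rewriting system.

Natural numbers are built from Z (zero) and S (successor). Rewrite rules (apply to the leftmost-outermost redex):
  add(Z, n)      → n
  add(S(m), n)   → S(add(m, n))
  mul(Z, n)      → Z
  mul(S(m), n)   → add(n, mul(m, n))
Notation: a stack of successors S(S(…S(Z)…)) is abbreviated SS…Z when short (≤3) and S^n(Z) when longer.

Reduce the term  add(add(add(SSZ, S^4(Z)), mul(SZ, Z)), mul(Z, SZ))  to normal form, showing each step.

  start: add(add(add(SSZ, S^4(Z)), mul(SZ, Z)), mul(Z, SZ))
  step 1: add(add(S(add(SZ, S^4(Z))), mul(SZ, Z)), mul(Z, SZ))
  step 2: add(S(add(add(SZ, S^4(Z)), mul(SZ, Z))), mul(Z, SZ))
  step 3: S(add(add(add(SZ, S^4(Z)), mul(SZ, Z)), mul(Z, SZ)))
  step 4: S(add(add(S(add(Z, S^4(Z))), mul(SZ, Z)), mul(Z, SZ)))
  step 5: S(add(S(add(add(Z, S^4(Z)), mul(SZ, Z))), mul(Z, SZ)))
  step 6: S(S(add(add(add(Z, S^4(Z)), mul(SZ, Z)), mul(Z, SZ))))
  step 7: S(S(add(add(S^4(Z), mul(SZ, Z)), mul(Z, SZ))))
  step 8: S(S(add(S(add(SSSZ, mul(SZ, Z))), mul(Z, SZ))))
  step 9: S(S(S(add(add(SSSZ, mul(SZ, Z)), mul(Z, SZ)))))
  step 10: S(S(S(add(S(add(SSZ, mul(SZ, Z))), mul(Z, SZ)))))
  step 11: S(S(S(S(add(add(SSZ, mul(SZ, Z)), mul(Z, SZ))))))
  step 12: S(S(S(S(add(S(add(SZ, mul(SZ, Z))), mul(Z, SZ))))))
  step 13: S(S(S(S(S(add(add(SZ, mul(SZ, Z)), mul(Z, SZ)))))))
  step 14: S(S(S(S(S(add(S(add(Z, mul(SZ, Z))), mul(Z, SZ)))))))
  step 15: S(S(S(S(S(S(add(add(Z, mul(SZ, Z)), mul(Z, SZ))))))))
  step 16: S(S(S(S(S(S(add(mul(SZ, Z), mul(Z, SZ))))))))
  step 17: S(S(S(S(S(S(add(add(Z, mul(Z, Z)), mul(Z, SZ))))))))
  step 18: S(S(S(S(S(S(add(mul(Z, Z), mul(Z, SZ))))))))
  step 19: S(S(S(S(S(S(add(Z, mul(Z, SZ))))))))
  step 20: S(S(S(S(S(S(mul(Z, SZ)))))))
  step 21: S^6(Z)

Answer: normal form = S^6(Z)  (in 21 steps)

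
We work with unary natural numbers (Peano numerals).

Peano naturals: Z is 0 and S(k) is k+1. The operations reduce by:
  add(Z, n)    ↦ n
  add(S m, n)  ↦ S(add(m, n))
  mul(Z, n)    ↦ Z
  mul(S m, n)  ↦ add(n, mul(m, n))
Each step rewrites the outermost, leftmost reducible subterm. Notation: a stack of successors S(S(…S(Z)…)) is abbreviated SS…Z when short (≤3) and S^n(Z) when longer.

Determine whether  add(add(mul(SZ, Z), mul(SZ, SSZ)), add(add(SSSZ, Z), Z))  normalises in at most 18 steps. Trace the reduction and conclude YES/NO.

  start: add(add(mul(SZ, Z), mul(SZ, SSZ)), add(add(SSSZ, Z), Z))
  →1  add(add(add(Z, mul(Z, Z)), mul(SZ, SSZ)), add(add(SSSZ, Z), Z))
  →2  add(add(mul(Z, Z), mul(SZ, SSZ)), add(add(SSSZ, Z), Z))
  →3  add(add(Z, mul(SZ, SSZ)), add(add(SSSZ, Z), Z))
  →4  add(mul(SZ, SSZ), add(add(SSSZ, Z), Z))
  →5  add(add(SSZ, mul(Z, SSZ)), add(add(SSSZ, Z), Z))
  →6  add(S(add(SZ, mul(Z, SSZ))), add(add(SSSZ, Z), Z))
  →7  S(add(add(SZ, mul(Z, SSZ)), add(add(SSSZ, Z), Z)))
  →8  S(add(S(add(Z, mul(Z, SSZ))), add(add(SSSZ, Z), Z)))
  →9  S(S(add(add(Z, mul(Z, SSZ)), add(add(SSSZ, Z), Z))))
  →10  S(S(add(mul(Z, SSZ), add(add(SSSZ, Z), Z))))
  →11  S(S(add(Z, add(add(SSSZ, Z), Z))))
  →12  S(S(add(add(SSSZ, Z), Z)))
  →13  S(S(add(S(add(SSZ, Z)), Z)))
  →14  S(S(S(add(add(SSZ, Z), Z))))
  →15  S(S(S(add(S(add(SZ, Z)), Z))))
  →16  S(S(S(S(add(add(SZ, Z), Z)))))
  →17  S(S(S(S(add(S(add(Z, Z)), Z)))))
  →18  S(S(S(S(S(add(add(Z, Z), Z))))))

Answer: NO — after 18 steps the term is S(S(S(S(S(add(add(Z, Z), Z)))))), not yet normal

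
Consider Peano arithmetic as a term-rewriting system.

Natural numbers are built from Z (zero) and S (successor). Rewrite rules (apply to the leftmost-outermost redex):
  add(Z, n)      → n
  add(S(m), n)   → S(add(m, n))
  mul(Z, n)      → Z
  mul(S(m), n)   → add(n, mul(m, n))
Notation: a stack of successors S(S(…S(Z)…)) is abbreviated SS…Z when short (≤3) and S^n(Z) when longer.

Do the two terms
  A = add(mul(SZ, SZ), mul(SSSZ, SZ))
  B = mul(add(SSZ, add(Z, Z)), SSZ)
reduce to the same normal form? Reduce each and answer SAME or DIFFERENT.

Answer: SAME — A ⇓ S^4(Z), B ⇓ S^4(Z)

Reduction:
Term A:
  start: add(mul(SZ, SZ), mul(SSSZ, SZ))
  →1  add(add(SZ, mul(Z, SZ)), mul(SSSZ, SZ))
  →2  add(S(add(Z, mul(Z, SZ))), mul(SSSZ, SZ))
  →3  S(add(add(Z, mul(Z, SZ)), mul(SSSZ, SZ)))
  →4  S(add(mul(Z, SZ), mul(SSSZ, SZ)))
  →5  S(add(Z, mul(SSSZ, SZ)))
  →6  S(mul(SSSZ, SZ))
  →7  S(add(SZ, mul(SSZ, SZ)))
  →8  S(S(add(Z, mul(SSZ, SZ))))
  →9  S(S(mul(SSZ, SZ)))
  →10  S(S(add(SZ, mul(SZ, SZ))))
  →11  S(S(S(add(Z, mul(SZ, SZ)))))
  →12  S(S(S(mul(SZ, SZ))))
  →13  S(S(S(add(SZ, mul(Z, SZ)))))
  →14  S(S(S(S(add(Z, mul(Z, SZ))))))
  →15  S(S(S(S(mul(Z, SZ)))))
  →16  S^4(Z)

Term B:
  start: mul(add(SSZ, add(Z, Z)), SSZ)
  →1  mul(S(add(SZ, add(Z, Z))), SSZ)
  →2  add(SSZ, mul(add(SZ, add(Z, Z)), SSZ))
  →3  S(add(SZ, mul(add(SZ, add(Z, Z)), SSZ)))
  →4  S(S(add(Z, mul(add(SZ, add(Z, Z)), SSZ))))
  →5  S(S(mul(add(SZ, add(Z, Z)), SSZ)))
  →6  S(S(mul(S(add(Z, add(Z, Z))), SSZ)))
  →7  S(S(add(SSZ, mul(add(Z, add(Z, Z)), SSZ))))
  →8  S(S(S(add(SZ, mul(add(Z, add(Z, Z)), SSZ)))))
  →9  S(S(S(S(add(Z, mul(add(Z, add(Z, Z)), SSZ))))))
  →10  S(S(S(S(mul(add(Z, add(Z, Z)), SSZ)))))
  →11  S(S(S(S(mul(add(Z, Z), SSZ)))))
  →12  S(S(S(S(mul(Z, SSZ)))))
  →13  S^4(Z)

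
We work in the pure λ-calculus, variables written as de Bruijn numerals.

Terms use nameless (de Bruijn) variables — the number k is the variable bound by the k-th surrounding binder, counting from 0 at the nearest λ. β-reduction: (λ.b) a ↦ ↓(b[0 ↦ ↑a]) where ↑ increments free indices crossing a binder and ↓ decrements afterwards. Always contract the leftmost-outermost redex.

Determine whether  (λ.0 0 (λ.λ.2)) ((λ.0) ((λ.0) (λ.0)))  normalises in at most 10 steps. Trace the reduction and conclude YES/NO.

Answer: YES — reaches normal form λ.λ.λ.0 in 9 ≤ 10 steps

Derivation:
  start: (λ.0 0 (λ.λ.2)) ((λ.0) ((λ.0) (λ.0)))
  [1] (λ.0) ((λ.0) (λ.0)) ((λ.0) ((λ.0) (λ.0))) (λ.λ.(λ.0) ((λ.0) (λ.0)))
  [2] (λ.0) (λ.0) ((λ.0) ((λ.0) (λ.0))) (λ.λ.(λ.0) ((λ.0) (λ.0)))
  [3] (λ.0) ((λ.0) ((λ.0) (λ.0))) (λ.λ.(λ.0) ((λ.0) (λ.0)))
  [4] (λ.0) ((λ.0) (λ.0)) (λ.λ.(λ.0) ((λ.0) (λ.0)))
  [5] (λ.0) (λ.0) (λ.λ.(λ.0) ((λ.0) (λ.0)))
  [6] (λ.0) (λ.λ.(λ.0) ((λ.0) (λ.0)))
  [7] λ.λ.(λ.0) ((λ.0) (λ.0))
  [8] λ.λ.(λ.0) (λ.0)
  [9] λ.λ.λ.0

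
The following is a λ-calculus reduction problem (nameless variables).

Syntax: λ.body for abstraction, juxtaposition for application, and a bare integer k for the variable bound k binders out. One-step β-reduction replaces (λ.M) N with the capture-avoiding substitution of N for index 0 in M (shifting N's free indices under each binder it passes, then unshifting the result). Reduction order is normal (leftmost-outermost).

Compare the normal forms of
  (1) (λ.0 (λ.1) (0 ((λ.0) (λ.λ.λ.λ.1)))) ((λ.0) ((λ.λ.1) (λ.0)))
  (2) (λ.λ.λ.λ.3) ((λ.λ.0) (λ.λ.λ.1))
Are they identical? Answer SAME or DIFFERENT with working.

Answer: DIFFERENT — A ⇓ λ.0, B ⇓ λ.λ.λ.λ.0

Derivation:
Term A:
  start: (λ.0 (λ.1) (0 ((λ.0) (λ.λ.λ.λ.1)))) ((λ.0) ((λ.λ.1) (λ.0)))
  →1  (λ.0) ((λ.λ.1) (λ.0)) (λ.(λ.0) ((λ.λ.1) (λ.0))) ((λ.0) ((λ.λ.1) (λ.0)) ((λ.0) (λ.λ.λ.λ.1)))
  →2  (λ.λ.1) (λ.0) (λ.(λ.0) ((λ.λ.1) (λ.0))) ((λ.0) ((λ.λ.1) (λ.0)) ((λ.0) (λ.λ.λ.λ.1)))
  →3  (λ.λ.0) (λ.(λ.0) ((λ.λ.1) (λ.0))) ((λ.0) ((λ.λ.1) (λ.0)) ((λ.0) (λ.λ.λ.λ.1)))
  →4  (λ.0) ((λ.0) ((λ.λ.1) (λ.0)) ((λ.0) (λ.λ.λ.λ.1)))
  →5  (λ.0) ((λ.λ.1) (λ.0)) ((λ.0) (λ.λ.λ.λ.1))
  →6  (λ.λ.1) (λ.0) ((λ.0) (λ.λ.λ.λ.1))
  →7  (λ.λ.0) ((λ.0) (λ.λ.λ.λ.1))
  →8  λ.0

Term B:
  start: (λ.λ.λ.λ.3) ((λ.λ.0) (λ.λ.λ.1))
  →1  λ.λ.λ.(λ.λ.0) (λ.λ.λ.1)
  →2  λ.λ.λ.λ.0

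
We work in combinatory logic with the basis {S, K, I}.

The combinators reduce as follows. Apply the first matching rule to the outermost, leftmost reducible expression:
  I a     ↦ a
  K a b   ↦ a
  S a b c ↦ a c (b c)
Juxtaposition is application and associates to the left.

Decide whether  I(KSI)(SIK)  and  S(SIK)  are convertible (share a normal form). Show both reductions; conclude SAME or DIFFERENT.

Answer: SAME — A ⇓ S(SIK), B ⇓ S(SIK)

Working:
Term A:
  start: I(KSI)(SIK)
  →1  KSI(SIK)
  →2  S(SIK)

Term B:
  start: S(SIK)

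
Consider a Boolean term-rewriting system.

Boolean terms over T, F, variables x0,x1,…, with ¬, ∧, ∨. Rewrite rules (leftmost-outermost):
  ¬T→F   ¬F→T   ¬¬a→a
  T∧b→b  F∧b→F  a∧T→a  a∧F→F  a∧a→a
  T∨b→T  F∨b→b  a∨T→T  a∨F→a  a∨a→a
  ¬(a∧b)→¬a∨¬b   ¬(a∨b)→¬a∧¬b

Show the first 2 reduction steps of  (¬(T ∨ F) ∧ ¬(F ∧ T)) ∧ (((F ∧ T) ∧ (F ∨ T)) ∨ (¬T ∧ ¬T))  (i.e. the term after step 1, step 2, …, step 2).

Answer: after 2 steps: ((F ∧ ¬F) ∧ ¬(F ∧ T)) ∧ (((F ∧ T) ∧ (F ∨ T)) ∨ (¬T ∧ ¬T))

Derivation:
  start: (¬(T ∨ F) ∧ ¬(F ∧ T)) ∧ (((F ∧ T) ∧ (F ∨ T)) ∨ (¬T ∧ ¬T))
  step 1: ((¬T ∧ ¬F) ∧ ¬(F ∧ T)) ∧ (((F ∧ T) ∧ (F ∨ T)) ∨ (¬T ∧ ¬T))
  step 2: ((F ∧ ¬F) ∧ ¬(F ∧ T)) ∧ (((F ∧ T) ∧ (F ∨ T)) ∨ (¬T ∧ ¬T))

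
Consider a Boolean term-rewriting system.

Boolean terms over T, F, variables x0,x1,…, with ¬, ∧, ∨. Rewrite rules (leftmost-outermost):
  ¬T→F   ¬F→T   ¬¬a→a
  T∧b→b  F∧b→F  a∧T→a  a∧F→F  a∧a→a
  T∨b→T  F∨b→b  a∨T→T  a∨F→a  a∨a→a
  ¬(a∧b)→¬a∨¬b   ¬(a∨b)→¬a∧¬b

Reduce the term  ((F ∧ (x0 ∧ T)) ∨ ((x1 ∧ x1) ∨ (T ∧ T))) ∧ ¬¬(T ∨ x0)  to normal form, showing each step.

Answer: normal form = T  (in 8 steps)

Derivation:
  start: ((F ∧ (x0 ∧ T)) ∨ ((x1 ∧ x1) ∨ (T ∧ T))) ∧ ¬¬(T ∨ x0)
  [1] (F ∨ ((x1 ∧ x1) ∨ (T ∧ T))) ∧ ¬¬(T ∨ x0)
  [2] ((x1 ∧ x1) ∨ (T ∧ T)) ∧ ¬¬(T ∨ x0)
  [3] (x1 ∨ (T ∧ T)) ∧ ¬¬(T ∨ x0)
  [4] (x1 ∨ T) ∧ ¬¬(T ∨ x0)
  [5] T ∧ ¬¬(T ∨ x0)
  [6] ¬¬(T ∨ x0)
  [7] T ∨ x0
  [8] T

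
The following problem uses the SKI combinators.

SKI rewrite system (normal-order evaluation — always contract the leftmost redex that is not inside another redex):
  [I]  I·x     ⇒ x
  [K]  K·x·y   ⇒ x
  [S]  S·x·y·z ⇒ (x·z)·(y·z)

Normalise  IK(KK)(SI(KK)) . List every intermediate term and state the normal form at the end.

  start: IK(KK)(SI(KK))
  step 1: K(KK)(SI(KK))
  step 2: KK

Answer: normal form = KK  (in 2 steps)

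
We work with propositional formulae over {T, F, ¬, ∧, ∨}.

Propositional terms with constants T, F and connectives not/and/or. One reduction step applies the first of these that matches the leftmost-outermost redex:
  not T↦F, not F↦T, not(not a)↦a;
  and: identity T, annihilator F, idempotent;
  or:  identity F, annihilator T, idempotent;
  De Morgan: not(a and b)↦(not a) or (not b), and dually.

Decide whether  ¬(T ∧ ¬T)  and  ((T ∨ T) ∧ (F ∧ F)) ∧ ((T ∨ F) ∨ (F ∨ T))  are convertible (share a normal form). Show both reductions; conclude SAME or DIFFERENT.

Answer: DIFFERENT — A ⇓ T, B ⇓ F

Derivation:
Term A:
  start: ¬(T ∧ ¬T)
  →1  ¬T ∨ ¬¬T
  →2  F ∨ ¬¬T
  →3  ¬¬T
  →4  T

Term B:
  start: ((T ∨ T) ∧ (F ∧ F)) ∧ ((T ∨ F) ∨ (F ∨ T))
  →1  (T ∧ (F ∧ F)) ∧ ((T ∨ F) ∨ (F ∨ T))
  →2  (F ∧ F) ∧ ((T ∨ F) ∨ (F ∨ T))
  →3  F ∧ ((T ∨ F) ∨ (F ∨ T))
  →4  F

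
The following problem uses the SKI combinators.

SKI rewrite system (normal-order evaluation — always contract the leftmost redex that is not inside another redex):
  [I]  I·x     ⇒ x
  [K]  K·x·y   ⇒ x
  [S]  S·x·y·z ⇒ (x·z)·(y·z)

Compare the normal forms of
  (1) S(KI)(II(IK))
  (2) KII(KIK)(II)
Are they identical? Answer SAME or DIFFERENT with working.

Term A:
  start: S(KI)(II(IK))
  step 1: S(KI)(I(IK))
  step 2: S(KI)(IK)
  step 3: S(KI)K

Term B:
  start: KII(KIK)(II)
  step 1: I(KIK)(II)
  step 2: KIK(II)
  step 3: I(II)
  step 4: II
  step 5: I

Answer: DIFFERENT — A ⇓ S(KI)K, B ⇓ I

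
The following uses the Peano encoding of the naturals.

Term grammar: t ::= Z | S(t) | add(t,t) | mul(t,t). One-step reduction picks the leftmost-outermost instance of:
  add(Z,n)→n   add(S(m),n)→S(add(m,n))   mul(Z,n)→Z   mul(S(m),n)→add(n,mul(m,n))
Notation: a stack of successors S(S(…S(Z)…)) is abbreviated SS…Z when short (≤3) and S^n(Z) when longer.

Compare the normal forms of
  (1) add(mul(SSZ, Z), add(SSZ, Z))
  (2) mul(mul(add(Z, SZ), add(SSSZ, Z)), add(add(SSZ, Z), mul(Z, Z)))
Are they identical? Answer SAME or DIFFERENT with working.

Answer: DIFFERENT — A ⇓ SSZ, B ⇓ S^6(Z)

Working:
Term A:
  start: add(mul(SSZ, Z), add(SSZ, Z))
  step 1: add(add(Z, mul(SZ, Z)), add(SSZ, Z))
  step 2: add(mul(SZ, Z), add(SSZ, Z))
  step 3: add(add(Z, mul(Z, Z)), add(SSZ, Z))
  step 4: add(mul(Z, Z), add(SSZ, Z))
  step 5: add(Z, add(SSZ, Z))
  step 6: add(SSZ, Z)
  step 7: S(add(SZ, Z))
  step 8: S(S(add(Z, Z)))
  step 9: SSZ

Term B:
  start: mul(mul(add(Z, SZ), add(SSSZ, Z)), add(add(SSZ, Z), mul(Z, Z)))
  step 1: mul(mul(SZ, add(SSSZ, Z)), add(add(SSZ, Z), mul(Z, Z)))
  step 2: mul(add(add(SSSZ, Z), mul(Z, add(SSSZ, Z))), add(add(SSZ, Z), mul(Z, Z)))
  step 3: mul(add(S(add(SSZ, Z)), mul(Z, add(SSSZ, Z))), add(add(SSZ, Z), mul(Z, Z)))
  step 4: mul(S(add(add(SSZ, Z), mul(Z, add(SSSZ, Z)))), add(add(SSZ, Z), mul(Z, Z)))
  step 5: add(add(add(SSZ, Z), mul(Z, Z)), mul(add(add(SSZ, Z), mul(Z, add(SSSZ, Z))), add(add(SSZ, Z), mul(Z, Z))))
  step 6: add(add(S(add(SZ, Z)), mul(Z, Z)), mul(add(add(SSZ, Z), mul(Z, add(SSSZ, Z))), add(add(SSZ, Z), mul(Z, Z))))
  step 7: add(S(add(add(SZ, Z), mul(Z, Z))), mul(add(add(SSZ, Z), mul(Z, add(SSSZ, Z))), add(add(SSZ, Z), mul(Z, Z))))
  step 8: S(add(add(add(SZ, Z), mul(Z, Z)), mul(add(add(SSZ, Z), mul(Z, add(SSSZ, Z))), add(add(SSZ, Z), mul(Z, Z)))))
  step 9: S(add(add(S(add(Z, Z)), mul(Z, Z)), mul(add(add(SSZ, Z), mul(Z, add(SSSZ, Z))), add(add(SSZ, Z), mul(Z, Z)))))
  step 10: S(add(S(add(add(Z, Z), mul(Z, Z))), mul(add(add(SSZ, Z), mul(Z, add(SSSZ, Z))), add(add(SSZ, Z), mul(Z, Z)))))
  step 11: S(S(add(add(add(Z, Z), mul(Z, Z)), mul(add(add(SSZ, Z), mul(Z, add(SSSZ, Z))), add(add(SSZ, Z), mul(Z, Z))))))
  step 12: S(S(add(add(Z, mul(Z, Z)), mul(add(add(SSZ, Z), mul(Z, add(SSSZ, Z))), add(add(SSZ, Z), mul(Z, Z))))))
  step 13: S(S(add(mul(Z, Z), mul(add(add(SSZ, Z), mul(Z, add(SSSZ, Z))), add(add(SSZ, Z), mul(Z, Z))))))
  step 14: S(S(add(Z, mul(add(add(SSZ, Z), mul(Z, add(SSSZ, Z))), add(add(SSZ, Z), mul(Z, Z))))))
  step 15: S(S(mul(add(add(SSZ, Z), mul(Z, add(SSSZ, Z))), add(add(SSZ, Z), mul(Z, Z)))))
  step 16: S(S(mul(add(S(add(SZ, Z)), mul(Z, add(SSSZ, Z))), add(add(SSZ, Z), mul(Z, Z)))))
  step 17: S(S(mul(S(add(add(SZ, Z), mul(Z, add(SSSZ, Z)))), add(add(SSZ, Z), mul(Z, Z)))))
  step 18: S(S(add(add(add(SSZ, Z), mul(Z, Z)), mul(add(add(SZ, Z), mul(Z, add(SSSZ, Z))), add(add(SSZ, Z), mul(Z, Z))))))
  step 19: S(S(add(add(S(add(SZ, Z)), mul(Z, Z)), mul(add(add(SZ, Z), mul(Z, add(SSSZ, Z))), add(add(SSZ, Z), mul(Z, Z))))))
  step 20: S(S(add(S(add(add(SZ, Z), mul(Z, Z))), mul(add(add(SZ, Z), mul(Z, add(SSSZ, Z))), add(add(SSZ, Z), mul(Z, Z))))))
  step 21: S(S(S(add(add(add(SZ, Z), mul(Z, Z)), mul(add(add(SZ, Z), mul(Z, add(SSSZ, Z))), add(add(SSZ, Z), mul(Z, Z)))))))
  step 22: S(S(S(add(add(S(add(Z, Z)), mul(Z, Z)), mul(add(add(SZ, Z), mul(Z, add(SSSZ, Z))), add(add(SSZ, Z), mul(Z, Z)))))))
  step 23: S(S(S(add(S(add(add(Z, Z), mul(Z, Z))), mul(add(add(SZ, Z), mul(Z, add(SSSZ, Z))), add(add(SSZ, Z), mul(Z, Z)))))))
  step 24: S(S(S(S(add(add(add(Z, Z), mul(Z, Z)), mul(add(add(SZ, Z), mul(Z, add(SSSZ, Z))), add(add(SSZ, Z), mul(Z, Z))))))))
  step 25: S(S(S(S(add(add(Z, mul(Z, Z)), mul(add(add(SZ, Z), mul(Z, add(SSSZ, Z))), add(add(SSZ, Z), mul(Z, Z))))))))
  step 26: S(S(S(S(add(mul(Z, Z), mul(add(add(SZ, Z), mul(Z, add(SSSZ, Z))), add(add(SSZ, Z), mul(Z, Z))))))))
  step 27: S(S(S(S(add(Z, mul(add(add(SZ, Z), mul(Z, add(SSSZ, Z))), add(add(SSZ, Z), mul(Z, Z))))))))
  step 28: S(S(S(S(mul(add(add(SZ, Z), mul(Z, add(SSSZ, Z))), add(add(SSZ, Z), mul(Z, Z)))))))
  step 29: S(S(S(S(mul(add(S(add(Z, Z)), mul(Z, add(SSSZ, Z))), add(add(SSZ, Z), mul(Z, Z)))))))
  step 30: S(S(S(S(mul(S(add(add(Z, Z), mul(Z, add(SSSZ, Z)))), add(add(SSZ, Z), mul(Z, Z)))))))
  step 31: S(S(S(S(add(add(add(SSZ, Z), mul(Z, Z)), mul(add(add(Z, Z), mul(Z, add(SSSZ, Z))), add(add(SSZ, Z), mul(Z, Z))))))))
  step 32: S(S(S(S(add(add(S(add(SZ, Z)), mul(Z, Z)), mul(add(add(Z, Z), mul(Z, add(SSSZ, Z))), add(add(SSZ, Z), mul(Z, Z))))))))
  step 33: S(S(S(S(add(S(add(add(SZ, Z), mul(Z, Z))), mul(add(add(Z, Z), mul(Z, add(SSSZ, Z))), add(add(SSZ, Z), mul(Z, Z))))))))
  step 34: S(S(S(S(S(add(add(add(SZ, Z), mul(Z, Z)), mul(add(add(Z, Z), mul(Z, add(SSSZ, Z))), add(add(SSZ, Z), mul(Z, Z)))))))))
  step 35: S(S(S(S(S(add(add(S(add(Z, Z)), mul(Z, Z)), mul(add(add(Z, Z), mul(Z, add(SSSZ, Z))), add(add(SSZ, Z), mul(Z, Z)))))))))
  step 36: S(S(S(S(S(add(S(add(add(Z, Z), mul(Z, Z))), mul(add(add(Z, Z), mul(Z, add(SSSZ, Z))), add(add(SSZ, Z), mul(Z, Z)))))))))
  step 37: S(S(S(S(S(S(add(add(add(Z, Z), mul(Z, Z)), mul(add(add(Z, Z), mul(Z, add(SSSZ, Z))), add(add(SSZ, Z), mul(Z, Z))))))))))
  step 38: S(S(S(S(S(S(add(add(Z, mul(Z, Z)), mul(add(add(Z, Z), mul(Z, add(SSSZ, Z))), add(add(SSZ, Z), mul(Z, Z))))))))))
  step 39: S(S(S(S(S(S(add(mul(Z, Z), mul(add(add(Z, Z), mul(Z, add(SSSZ, Z))), add(add(SSZ, Z), mul(Z, Z))))))))))
  step 40: S(S(S(S(S(S(add(Z, mul(add(add(Z, Z), mul(Z, add(SSSZ, Z))), add(add(SSZ, Z), mul(Z, Z))))))))))
  step 41: S(S(S(S(S(S(mul(add(add(Z, Z), mul(Z, add(SSSZ, Z))), add(add(SSZ, Z), mul(Z, Z)))))))))
  step 42: S(S(S(S(S(S(mul(add(Z, mul(Z, add(SSSZ, Z))), add(add(SSZ, Z), mul(Z, Z)))))))))
  step 43: S(S(S(S(S(S(mul(mul(Z, add(SSSZ, Z)), add(add(SSZ, Z), mul(Z, Z)))))))))
  step 44: S(S(S(S(S(S(mul(Z, add(add(SSZ, Z), mul(Z, Z)))))))))
  step 45: S^6(Z)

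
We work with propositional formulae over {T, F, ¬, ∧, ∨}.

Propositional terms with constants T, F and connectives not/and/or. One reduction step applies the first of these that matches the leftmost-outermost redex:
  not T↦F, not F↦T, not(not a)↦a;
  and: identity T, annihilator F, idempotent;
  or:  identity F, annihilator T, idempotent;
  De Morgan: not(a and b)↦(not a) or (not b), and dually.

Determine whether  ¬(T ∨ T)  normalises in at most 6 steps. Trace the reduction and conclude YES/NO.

  start: ¬(T ∨ T)
  →1  ¬T ∧ ¬T
  →2  ¬T
  →3  F

Answer: YES — reaches normal form F in 3 ≤ 6 steps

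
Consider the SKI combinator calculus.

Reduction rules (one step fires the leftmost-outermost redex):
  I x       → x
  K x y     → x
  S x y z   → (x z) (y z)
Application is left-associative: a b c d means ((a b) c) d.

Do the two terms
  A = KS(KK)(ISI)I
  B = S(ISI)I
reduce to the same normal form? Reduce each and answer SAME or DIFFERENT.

Term A:
  start: KS(KK)(ISI)I
  →1  S(ISI)I
  →2  S(SI)I

Term B:
  start: S(ISI)I
  →1  S(SI)I

Answer: SAME — A ⇓ S(SI)I, B ⇓ S(SI)I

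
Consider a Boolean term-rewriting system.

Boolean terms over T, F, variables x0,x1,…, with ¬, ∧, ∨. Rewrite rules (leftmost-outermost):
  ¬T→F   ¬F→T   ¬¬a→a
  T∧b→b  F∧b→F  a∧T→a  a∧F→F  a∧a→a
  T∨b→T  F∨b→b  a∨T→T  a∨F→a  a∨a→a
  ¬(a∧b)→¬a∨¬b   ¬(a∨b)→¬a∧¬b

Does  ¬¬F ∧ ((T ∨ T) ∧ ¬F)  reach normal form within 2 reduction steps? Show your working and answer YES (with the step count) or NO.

  start: ¬¬F ∧ ((T ∨ T) ∧ ¬F)
  [1] F ∧ ((T ∨ T) ∧ ¬F)
  [2] F

Answer: YES — reaches normal form F in 2 ≤ 2 steps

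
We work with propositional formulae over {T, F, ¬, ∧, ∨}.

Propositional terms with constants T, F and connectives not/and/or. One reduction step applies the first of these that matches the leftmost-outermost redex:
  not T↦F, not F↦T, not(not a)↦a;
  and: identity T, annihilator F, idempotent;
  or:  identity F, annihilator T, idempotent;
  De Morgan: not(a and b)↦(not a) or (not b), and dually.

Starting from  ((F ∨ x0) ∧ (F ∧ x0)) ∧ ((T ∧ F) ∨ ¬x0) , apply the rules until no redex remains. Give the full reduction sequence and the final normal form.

  start: ((F ∨ x0) ∧ (F ∧ x0)) ∧ ((T ∧ F) ∨ ¬x0)
  [1] (x0 ∧ (F ∧ x0)) ∧ ((T ∧ F) ∨ ¬x0)
  [2] (x0 ∧ F) ∧ ((T ∧ F) ∨ ¬x0)
  [3] F ∧ ((T ∧ F) ∨ ¬x0)
  [4] F

Answer: normal form = F  (in 4 steps)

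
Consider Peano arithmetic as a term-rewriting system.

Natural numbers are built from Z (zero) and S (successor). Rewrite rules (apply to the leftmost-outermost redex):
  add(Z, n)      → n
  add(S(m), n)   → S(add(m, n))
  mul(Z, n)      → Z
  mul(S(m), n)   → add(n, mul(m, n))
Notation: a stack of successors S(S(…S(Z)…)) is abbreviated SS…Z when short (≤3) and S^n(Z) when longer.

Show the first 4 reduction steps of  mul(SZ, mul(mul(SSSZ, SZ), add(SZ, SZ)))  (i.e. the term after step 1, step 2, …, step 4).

Answer: after 4 steps: add(add(add(SZ, SZ), mul(add(Z, mul(SSZ, SZ)), add(SZ, SZ))), mul(Z, mul(mul(SSSZ, SZ), add(SZ, SZ))))

Working:
  start: mul(SZ, mul(mul(SSSZ, SZ), add(SZ, SZ)))
  step 1: add(mul(mul(SSSZ, SZ), add(SZ, SZ)), mul(Z, mul(mul(SSSZ, SZ), add(SZ, SZ))))
  step 2: add(mul(add(SZ, mul(SSZ, SZ)), add(SZ, SZ)), mul(Z, mul(mul(SSSZ, SZ), add(SZ, SZ))))
  step 3: add(mul(S(add(Z, mul(SSZ, SZ))), add(SZ, SZ)), mul(Z, mul(mul(SSSZ, SZ), add(SZ, SZ))))
  step 4: add(add(add(SZ, SZ), mul(add(Z, mul(SSZ, SZ)), add(SZ, SZ))), mul(Z, mul(mul(SSSZ, SZ), add(SZ, SZ))))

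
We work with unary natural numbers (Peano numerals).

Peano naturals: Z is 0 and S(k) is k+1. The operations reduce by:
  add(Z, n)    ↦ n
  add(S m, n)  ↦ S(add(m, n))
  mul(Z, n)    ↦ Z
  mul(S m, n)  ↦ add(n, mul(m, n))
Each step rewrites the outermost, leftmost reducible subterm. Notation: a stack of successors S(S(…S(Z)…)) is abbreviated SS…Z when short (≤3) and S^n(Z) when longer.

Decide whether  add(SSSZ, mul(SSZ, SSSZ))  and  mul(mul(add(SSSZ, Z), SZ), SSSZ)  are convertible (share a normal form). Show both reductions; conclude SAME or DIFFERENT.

Term A:
  start: add(SSSZ, mul(SSZ, SSSZ))
  step 1: S(add(SSZ, mul(SSZ, SSSZ)))
  step 2: S(S(add(SZ, mul(SSZ, SSSZ))))
  step 3: S(S(S(add(Z, mul(SSZ, SSSZ)))))
  step 4: S(S(S(mul(SSZ, SSSZ))))
  step 5: S(S(S(add(SSSZ, mul(SZ, SSSZ)))))
  step 6: S(S(S(S(add(SSZ, mul(SZ, SSSZ))))))
  step 7: S(S(S(S(S(add(SZ, mul(SZ, SSSZ)))))))
  step 8: S(S(S(S(S(S(add(Z, mul(SZ, SSSZ))))))))
  step 9: S(S(S(S(S(S(mul(SZ, SSSZ)))))))
  step 10: S(S(S(S(S(S(add(SSSZ, mul(Z, SSSZ))))))))
  step 11: S(S(S(S(S(S(S(add(SSZ, mul(Z, SSSZ)))))))))
  step 12: S(S(S(S(S(S(S(S(add(SZ, mul(Z, SSSZ))))))))))
  step 13: S(S(S(S(S(S(S(S(S(add(Z, mul(Z, SSSZ)))))))))))
  step 14: S(S(S(S(S(S(S(S(S(mul(Z, SSSZ))))))))))
  step 15: S^9(Z)

Term B:
  start: mul(mul(add(SSSZ, Z), SZ), SSSZ)
  step 1: mul(mul(S(add(SSZ, Z)), SZ), SSSZ)
  step 2: mul(add(SZ, mul(add(SSZ, Z), SZ)), SSSZ)
  step 3: mul(S(add(Z, mul(add(SSZ, Z), SZ))), SSSZ)
  step 4: add(SSSZ, mul(add(Z, mul(add(SSZ, Z), SZ)), SSSZ))
  step 5: S(add(SSZ, mul(add(Z, mul(add(SSZ, Z), SZ)), SSSZ)))
  step 6: S(S(add(SZ, mul(add(Z, mul(add(SSZ, Z), SZ)), SSSZ))))
  step 7: S(S(S(add(Z, mul(add(Z, mul(add(SSZ, Z), SZ)), SSSZ)))))
  step 8: S(S(S(mul(add(Z, mul(add(SSZ, Z), SZ)), SSSZ))))
  step 9: S(S(S(mul(mul(add(SSZ, Z), SZ), SSSZ))))
  step 10: S(S(S(mul(mul(S(add(SZ, Z)), SZ), SSSZ))))
  step 11: S(S(S(mul(add(SZ, mul(add(SZ, Z), SZ)), SSSZ))))
  step 12: S(S(S(mul(S(add(Z, mul(add(SZ, Z), SZ))), SSSZ))))
  step 13: S(S(S(add(SSSZ, mul(add(Z, mul(add(SZ, Z), SZ)), SSSZ)))))
  step 14: S(S(S(S(add(SSZ, mul(add(Z, mul(add(SZ, Z), SZ)), SSSZ))))))
  step 15: S(S(S(S(S(add(SZ, mul(add(Z, mul(add(SZ, Z), SZ)), SSSZ)))))))
  step 16: S(S(S(S(S(S(add(Z, mul(add(Z, mul(add(SZ, Z), SZ)), SSSZ))))))))
  step 17: S(S(S(S(S(S(mul(add(Z, mul(add(SZ, Z), SZ)), SSSZ)))))))
  step 18: S(S(S(S(S(S(mul(mul(add(SZ, Z), SZ), SSSZ)))))))
  step 19: S(S(S(S(S(S(mul(mul(S(add(Z, Z)), SZ), SSSZ)))))))
  step 20: S(S(S(S(S(S(mul(add(SZ, mul(add(Z, Z), SZ)), SSSZ)))))))
  step 21: S(S(S(S(S(S(mul(S(add(Z, mul(add(Z, Z), SZ))), SSSZ)))))))
  step 22: S(S(S(S(S(S(add(SSSZ, mul(add(Z, mul(add(Z, Z), SZ)), SSSZ))))))))
  step 23: S(S(S(S(S(S(S(add(SSZ, mul(add(Z, mul(add(Z, Z), SZ)), SSSZ)))))))))
  step 24: S(S(S(S(S(S(S(S(add(SZ, mul(add(Z, mul(add(Z, Z), SZ)), SSSZ))))))))))
  step 25: S(S(S(S(S(S(S(S(S(add(Z, mul(add(Z, mul(add(Z, Z), SZ)), SSSZ)))))))))))
  step 26: S(S(S(S(S(S(S(S(S(mul(add(Z, mul(add(Z, Z), SZ)), SSSZ))))))))))
  step 27: S(S(S(S(S(S(S(S(S(mul(mul(add(Z, Z), SZ), SSSZ))))))))))
  step 28: S(S(S(S(S(S(S(S(S(mul(mul(Z, SZ), SSSZ))))))))))
  step 29: S(S(S(S(S(S(S(S(S(mul(Z, SSSZ))))))))))
  step 30: S^9(Z)

Answer: SAME — A ⇓ S^9(Z), B ⇓ S^9(Z)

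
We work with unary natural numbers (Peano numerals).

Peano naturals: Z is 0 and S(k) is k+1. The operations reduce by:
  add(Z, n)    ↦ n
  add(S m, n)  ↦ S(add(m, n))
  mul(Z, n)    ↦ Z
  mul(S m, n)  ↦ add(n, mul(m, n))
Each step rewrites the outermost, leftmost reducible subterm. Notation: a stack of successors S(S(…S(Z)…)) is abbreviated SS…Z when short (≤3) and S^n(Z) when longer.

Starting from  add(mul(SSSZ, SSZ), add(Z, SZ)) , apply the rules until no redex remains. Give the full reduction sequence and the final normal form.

  start: add(mul(SSSZ, SSZ), add(Z, SZ))
  step 1: add(add(SSZ, mul(SSZ, SSZ)), add(Z, SZ))
  step 2: add(S(add(SZ, mul(SSZ, SSZ))), add(Z, SZ))
  step 3: S(add(add(SZ, mul(SSZ, SSZ)), add(Z, SZ)))
  step 4: S(add(S(add(Z, mul(SSZ, SSZ))), add(Z, SZ)))
  step 5: S(S(add(add(Z, mul(SSZ, SSZ)), add(Z, SZ))))
  step 6: S(S(add(mul(SSZ, SSZ), add(Z, SZ))))
  step 7: S(S(add(add(SSZ, mul(SZ, SSZ)), add(Z, SZ))))
  step 8: S(S(add(S(add(SZ, mul(SZ, SSZ))), add(Z, SZ))))
  step 9: S(S(S(add(add(SZ, mul(SZ, SSZ)), add(Z, SZ)))))
  step 10: S(S(S(add(S(add(Z, mul(SZ, SSZ))), add(Z, SZ)))))
  step 11: S(S(S(S(add(add(Z, mul(SZ, SSZ)), add(Z, SZ))))))
  step 12: S(S(S(S(add(mul(SZ, SSZ), add(Z, SZ))))))
  step 13: S(S(S(S(add(add(SSZ, mul(Z, SSZ)), add(Z, SZ))))))
  step 14: S(S(S(S(add(S(add(SZ, mul(Z, SSZ))), add(Z, SZ))))))
  step 15: S(S(S(S(S(add(add(SZ, mul(Z, SSZ)), add(Z, SZ)))))))
  step 16: S(S(S(S(S(add(S(add(Z, mul(Z, SSZ))), add(Z, SZ)))))))
  step 17: S(S(S(S(S(S(add(add(Z, mul(Z, SSZ)), add(Z, SZ))))))))
  step 18: S(S(S(S(S(S(add(mul(Z, SSZ), add(Z, SZ))))))))
  step 19: S(S(S(S(S(S(add(Z, add(Z, SZ))))))))
  step 20: S(S(S(S(S(S(add(Z, SZ)))))))
  step 21: S^7(Z)

Answer: normal form = S^7(Z)  (in 21 steps)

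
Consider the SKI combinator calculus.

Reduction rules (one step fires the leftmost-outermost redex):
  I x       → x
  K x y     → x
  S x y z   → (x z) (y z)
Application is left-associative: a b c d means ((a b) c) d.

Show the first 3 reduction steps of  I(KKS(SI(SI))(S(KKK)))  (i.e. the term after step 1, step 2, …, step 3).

Answer: after 3 steps: SI(SI)

Working:
  start: I(KKS(SI(SI))(S(KKK)))
  [1] KKS(SI(SI))(S(KKK))
  [2] K(SI(SI))(S(KKK))
  [3] SI(SI)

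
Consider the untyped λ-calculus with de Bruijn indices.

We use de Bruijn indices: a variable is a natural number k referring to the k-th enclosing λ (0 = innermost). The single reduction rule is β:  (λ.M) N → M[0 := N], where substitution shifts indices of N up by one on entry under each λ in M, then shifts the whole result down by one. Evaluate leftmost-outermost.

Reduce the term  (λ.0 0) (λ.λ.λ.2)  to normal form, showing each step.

  start: (λ.0 0) (λ.λ.λ.2)
  [1] (λ.λ.λ.2) (λ.λ.λ.2)
  [2] λ.λ.λ.λ.λ.2

Answer: normal form = λ.λ.λ.λ.λ.2  (in 2 steps)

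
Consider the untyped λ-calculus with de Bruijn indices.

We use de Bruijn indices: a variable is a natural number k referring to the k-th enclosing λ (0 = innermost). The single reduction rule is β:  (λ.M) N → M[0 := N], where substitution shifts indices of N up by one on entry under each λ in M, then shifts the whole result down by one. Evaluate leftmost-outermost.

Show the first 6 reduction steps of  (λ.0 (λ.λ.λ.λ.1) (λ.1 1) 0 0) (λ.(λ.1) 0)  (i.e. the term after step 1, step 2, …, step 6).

  start: (λ.0 (λ.λ.λ.λ.1) (λ.1 1) 0 0) (λ.(λ.1) 0)
  step 1: (λ.(λ.1) 0) (λ.λ.λ.λ.1) (λ.(λ.(λ.1) 0) (λ.(λ.1) 0)) (λ.(λ.1) 0) (λ.(λ.1) 0)
  step 2: (λ.λ.λ.λ.λ.1) (λ.λ.λ.λ.1) (λ.(λ.(λ.1) 0) (λ.(λ.1) 0)) (λ.(λ.1) 0) (λ.(λ.1) 0)
  step 3: (λ.λ.λ.λ.1) (λ.(λ.(λ.1) 0) (λ.(λ.1) 0)) (λ.(λ.1) 0) (λ.(λ.1) 0)
  step 4: (λ.λ.λ.1) (λ.(λ.1) 0) (λ.(λ.1) 0)
  step 5: (λ.λ.1) (λ.(λ.1) 0)
  step 6: λ.λ.(λ.1) 0

Answer: after 6 steps: λ.λ.(λ.1) 0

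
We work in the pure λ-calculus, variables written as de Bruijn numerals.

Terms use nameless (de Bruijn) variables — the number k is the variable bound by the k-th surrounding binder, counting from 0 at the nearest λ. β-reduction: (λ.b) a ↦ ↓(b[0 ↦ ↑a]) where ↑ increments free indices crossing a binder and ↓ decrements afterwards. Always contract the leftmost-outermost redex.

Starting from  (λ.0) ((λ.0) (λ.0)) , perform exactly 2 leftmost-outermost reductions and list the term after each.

  start: (λ.0) ((λ.0) (λ.0))
  step 1: (λ.0) (λ.0)
  step 2: λ.0

Answer: after 2 steps: λ.0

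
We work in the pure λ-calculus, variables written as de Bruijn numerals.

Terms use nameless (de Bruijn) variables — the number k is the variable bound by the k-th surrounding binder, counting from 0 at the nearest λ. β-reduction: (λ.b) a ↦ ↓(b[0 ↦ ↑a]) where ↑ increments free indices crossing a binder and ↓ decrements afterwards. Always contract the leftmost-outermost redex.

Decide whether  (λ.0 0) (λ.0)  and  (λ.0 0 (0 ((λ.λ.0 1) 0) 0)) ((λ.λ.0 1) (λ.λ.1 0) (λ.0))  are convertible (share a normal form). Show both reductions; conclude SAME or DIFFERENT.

Term A:
  start: (λ.0 0) (λ.0)
  →1  (λ.0) (λ.0)
  →2  λ.0

Term B:
  start: (λ.0 0 (0 ((λ.λ.0 1) 0) 0)) ((λ.λ.0 1) (λ.λ.1 0) (λ.0))
  →1  (λ.λ.0 1) (λ.λ.1 0) (λ.0) ((λ.λ.0 1) (λ.λ.1 0) (λ.0)) ((λ.λ.0 1) (λ.λ.1 0) (λ.0) ((λ.λ.0 1) ((λ.λ.0 1) (λ.λ.1 0) (λ.0))) ((λ.λ.0 1) (λ.λ.1 0) (λ.0)))
  →2  (λ.0 (λ.λ.1 0)) (λ.0) ((λ.λ.0 1) (λ.λ.1 0) (λ.0)) ((λ.λ.0 1) (λ.λ.1 0) (λ.0) ((λ.λ.0 1) ((λ.λ.0 1) (λ.λ.1 0) (λ.0))) ((λ.λ.0 1) (λ.λ.1 0) (λ.0)))
  →3  (λ.0) (λ.λ.1 0) ((λ.λ.0 1) (λ.λ.1 0) (λ.0)) ((λ.λ.0 1) (λ.λ.1 0) (λ.0) ((λ.λ.0 1) ((λ.λ.0 1) (λ.λ.1 0) (λ.0))) ((λ.λ.0 1) (λ.λ.1 0) (λ.0)))
  →4  (λ.λ.1 0) ((λ.λ.0 1) (λ.λ.1 0) (λ.0)) ((λ.λ.0 1) (λ.λ.1 0) (λ.0) ((λ.λ.0 1) ((λ.λ.0 1) (λ.λ.1 0) (λ.0))) ((λ.λ.0 1) (λ.λ.1 0) (λ.0)))
  →5  (λ.(λ.λ.0 1) (λ.λ.1 0) (λ.0) 0) ((λ.λ.0 1) (λ.λ.1 0) (λ.0) ((λ.λ.0 1) ((λ.λ.0 1) (λ.λ.1 0) (λ.0))) ((λ.λ.0 1) (λ.λ.1 0) (λ.0)))
  →6  (λ.λ.0 1) (λ.λ.1 0) (λ.0) ((λ.λ.0 1) (λ.λ.1 0) (λ.0) ((λ.λ.0 1) ((λ.λ.0 1) (λ.λ.1 0) (λ.0))) ((λ.λ.0 1) (λ.λ.1 0) (λ.0)))
  →7  (λ.0 (λ.λ.1 0)) (λ.0) ((λ.λ.0 1) (λ.λ.1 0) (λ.0) ((λ.λ.0 1) ((λ.λ.0 1) (λ.λ.1 0) (λ.0))) ((λ.λ.0 1) (λ.λ.1 0) (λ.0)))
  →8  (λ.0) (λ.λ.1 0) ((λ.λ.0 1) (λ.λ.1 0) (λ.0) ((λ.λ.0 1) ((λ.λ.0 1) (λ.λ.1 0) (λ.0))) ((λ.λ.0 1) (λ.λ.1 0) (λ.0)))
  →9  (λ.λ.1 0) ((λ.λ.0 1) (λ.λ.1 0) (λ.0) ((λ.λ.0 1) ((λ.λ.0 1) (λ.λ.1 0) (λ.0))) ((λ.λ.0 1) (λ.λ.1 0) (λ.0)))
  →10  λ.(λ.λ.0 1) (λ.λ.1 0) (λ.0) ((λ.λ.0 1) ((λ.λ.0 1) (λ.λ.1 0) (λ.0))) ((λ.λ.0 1) (λ.λ.1 0) (λ.0)) 0
  →11  λ.(λ.0 (λ.λ.1 0)) (λ.0) ((λ.λ.0 1) ((λ.λ.0 1) (λ.λ.1 0) (λ.0))) ((λ.λ.0 1) (λ.λ.1 0) (λ.0)) 0
  →12  λ.(λ.0) (λ.λ.1 0) ((λ.λ.0 1) ((λ.λ.0 1) (λ.λ.1 0) (λ.0))) ((λ.λ.0 1) (λ.λ.1 0) (λ.0)) 0
  →13  λ.(λ.λ.1 0) ((λ.λ.0 1) ((λ.λ.0 1) (λ.λ.1 0) (λ.0))) ((λ.λ.0 1) (λ.λ.1 0) (λ.0)) 0
  →14  λ.(λ.(λ.λ.0 1) ((λ.λ.0 1) (λ.λ.1 0) (λ.0)) 0) ((λ.λ.0 1) (λ.λ.1 0) (λ.0)) 0
  →15  λ.(λ.λ.0 1) ((λ.λ.0 1) (λ.λ.1 0) (λ.0)) ((λ.λ.0 1) (λ.λ.1 0) (λ.0)) 0
  →16  λ.(λ.0 ((λ.λ.0 1) (λ.λ.1 0) (λ.0))) ((λ.λ.0 1) (λ.λ.1 0) (λ.0)) 0
  →17  λ.(λ.λ.0 1) (λ.λ.1 0) (λ.0) ((λ.λ.0 1) (λ.λ.1 0) (λ.0)) 0
  →18  λ.(λ.0 (λ.λ.1 0)) (λ.0) ((λ.λ.0 1) (λ.λ.1 0) (λ.0)) 0
  →19  λ.(λ.0) (λ.λ.1 0) ((λ.λ.0 1) (λ.λ.1 0) (λ.0)) 0
  →20  λ.(λ.λ.1 0) ((λ.λ.0 1) (λ.λ.1 0) (λ.0)) 0
  →21  λ.(λ.(λ.λ.0 1) (λ.λ.1 0) (λ.0) 0) 0
  →22  λ.(λ.λ.0 1) (λ.λ.1 0) (λ.0) 0
  →23  λ.(λ.0 (λ.λ.1 0)) (λ.0) 0
  →24  λ.(λ.0) (λ.λ.1 0) 0
  →25  λ.(λ.λ.1 0) 0
  →26  λ.λ.1 0

Answer: DIFFERENT — A ⇓ λ.0, B ⇓ λ.λ.1 0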